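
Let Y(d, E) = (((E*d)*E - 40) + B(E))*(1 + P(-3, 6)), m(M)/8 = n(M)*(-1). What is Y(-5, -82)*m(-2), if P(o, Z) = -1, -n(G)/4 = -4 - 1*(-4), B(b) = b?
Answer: 0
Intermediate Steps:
n(G) = 0 (n(G) = -4*(-4 - 1*(-4)) = -4*(-4 + 4) = -4*0 = 0)
m(M) = 0 (m(M) = 8*(0*(-1)) = 8*0 = 0)
Y(d, E) = 0 (Y(d, E) = (((E*d)*E - 40) + E)*(1 - 1) = ((d*E² - 40) + E)*0 = ((-40 + d*E²) + E)*0 = (-40 + E + d*E²)*0 = 0)
Y(-5, -82)*m(-2) = 0*0 = 0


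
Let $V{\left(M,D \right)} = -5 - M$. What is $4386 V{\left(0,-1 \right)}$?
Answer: $-21930$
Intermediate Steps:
$4386 V{\left(0,-1 \right)} = 4386 \left(-5 - 0\right) = 4386 \left(-5 + 0\right) = 4386 \left(-5\right) = -21930$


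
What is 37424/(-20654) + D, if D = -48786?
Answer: -503831734/10327 ≈ -48788.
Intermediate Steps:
37424/(-20654) + D = 37424/(-20654) - 48786 = 37424*(-1/20654) - 48786 = -18712/10327 - 48786 = -503831734/10327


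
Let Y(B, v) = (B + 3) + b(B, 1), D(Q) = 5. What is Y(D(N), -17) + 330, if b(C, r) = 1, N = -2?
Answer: 339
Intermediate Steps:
Y(B, v) = 4 + B (Y(B, v) = (B + 3) + 1 = (3 + B) + 1 = 4 + B)
Y(D(N), -17) + 330 = (4 + 5) + 330 = 9 + 330 = 339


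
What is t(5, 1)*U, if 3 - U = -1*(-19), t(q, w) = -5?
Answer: 80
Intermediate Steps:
U = -16 (U = 3 - (-1)*(-19) = 3 - 1*19 = 3 - 19 = -16)
t(5, 1)*U = -5*(-16) = 80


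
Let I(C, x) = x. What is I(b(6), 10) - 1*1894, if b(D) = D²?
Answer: -1884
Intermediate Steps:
I(b(6), 10) - 1*1894 = 10 - 1*1894 = 10 - 1894 = -1884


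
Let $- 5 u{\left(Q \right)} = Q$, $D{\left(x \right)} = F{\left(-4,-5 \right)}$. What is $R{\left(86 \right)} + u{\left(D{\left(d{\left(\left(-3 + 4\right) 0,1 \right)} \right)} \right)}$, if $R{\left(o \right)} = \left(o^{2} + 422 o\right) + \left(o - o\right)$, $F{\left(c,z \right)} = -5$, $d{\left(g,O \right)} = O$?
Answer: $43689$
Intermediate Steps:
$R{\left(o \right)} = o^{2} + 422 o$ ($R{\left(o \right)} = \left(o^{2} + 422 o\right) + 0 = o^{2} + 422 o$)
$D{\left(x \right)} = -5$
$u{\left(Q \right)} = - \frac{Q}{5}$
$R{\left(86 \right)} + u{\left(D{\left(d{\left(\left(-3 + 4\right) 0,1 \right)} \right)} \right)} = 86 \left(422 + 86\right) - -1 = 86 \cdot 508 + 1 = 43688 + 1 = 43689$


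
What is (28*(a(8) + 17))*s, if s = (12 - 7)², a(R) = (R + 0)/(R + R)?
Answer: 12250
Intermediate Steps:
a(R) = ½ (a(R) = R/((2*R)) = R*(1/(2*R)) = ½)
s = 25 (s = 5² = 25)
(28*(a(8) + 17))*s = (28*(½ + 17))*25 = (28*(35/2))*25 = 490*25 = 12250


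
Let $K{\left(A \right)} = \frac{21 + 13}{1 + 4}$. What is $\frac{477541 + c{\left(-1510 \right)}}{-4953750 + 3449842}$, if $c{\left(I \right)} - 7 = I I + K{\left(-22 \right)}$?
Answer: $- \frac{6894137}{3759770} \approx -1.8337$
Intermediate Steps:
$K{\left(A \right)} = \frac{34}{5}$
$c{\left(I \right)} = \frac{69}{5} + I^{2}$ ($c{\left(I \right)} = 7 + \left(I I + \frac{34}{5}\right) = 7 + \left(I^{2} + \frac{34}{5}\right) = 7 + \left(\frac{34}{5} + I^{2}\right) = \frac{69}{5} + I^{2}$)
$\frac{477541 + c{\left(-1510 \right)}}{-4953750 + 3449842} = \frac{477541 + \left(\frac{69}{5} + \left(-1510\right)^{2}\right)}{-4953750 + 3449842} = \frac{477541 + \left(\frac{69}{5} + 2280100\right)}{-1503908} = \left(477541 + \frac{11400569}{5}\right) \left(- \frac{1}{1503908}\right) = \frac{13788274}{5} \left(- \frac{1}{1503908}\right) = - \frac{6894137}{3759770}$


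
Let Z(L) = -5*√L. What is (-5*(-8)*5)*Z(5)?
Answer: -1000*√5 ≈ -2236.1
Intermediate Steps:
(-5*(-8)*5)*Z(5) = (-5*(-8)*5)*(-5*√5) = (40*5)*(-5*√5) = 200*(-5*√5) = -1000*√5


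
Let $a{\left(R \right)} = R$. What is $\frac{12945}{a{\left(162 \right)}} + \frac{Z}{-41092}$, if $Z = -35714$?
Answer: $\frac{22405067}{277371} \approx 80.776$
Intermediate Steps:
$\frac{12945}{a{\left(162 \right)}} + \frac{Z}{-41092} = \frac{12945}{162} - \frac{35714}{-41092} = 12945 \cdot \frac{1}{162} - - \frac{17857}{20546} = \frac{4315}{54} + \frac{17857}{20546} = \frac{22405067}{277371}$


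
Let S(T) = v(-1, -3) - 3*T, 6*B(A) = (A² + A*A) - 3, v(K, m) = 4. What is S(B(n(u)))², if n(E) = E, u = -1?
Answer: 81/4 ≈ 20.250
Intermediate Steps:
B(A) = -½ + A²/3 (B(A) = ((A² + A*A) - 3)/6 = ((A² + A²) - 3)/6 = (2*A² - 3)/6 = (-3 + 2*A²)/6 = -½ + A²/3)
S(T) = 4 - 3*T
S(B(n(u)))² = (4 - 3*(-½ + (⅓)*(-1)²))² = (4 - 3*(-½ + (⅓)*1))² = (4 - 3*(-½ + ⅓))² = (4 - 3*(-⅙))² = (4 + ½)² = (9/2)² = 81/4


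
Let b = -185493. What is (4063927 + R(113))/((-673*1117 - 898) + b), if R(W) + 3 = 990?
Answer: -2032457/469066 ≈ -4.3330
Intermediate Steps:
R(W) = 987 (R(W) = -3 + 990 = 987)
(4063927 + R(113))/((-673*1117 - 898) + b) = (4063927 + 987)/((-673*1117 - 898) - 185493) = 4064914/((-751741 - 898) - 185493) = 4064914/(-752639 - 185493) = 4064914/(-938132) = 4064914*(-1/938132) = -2032457/469066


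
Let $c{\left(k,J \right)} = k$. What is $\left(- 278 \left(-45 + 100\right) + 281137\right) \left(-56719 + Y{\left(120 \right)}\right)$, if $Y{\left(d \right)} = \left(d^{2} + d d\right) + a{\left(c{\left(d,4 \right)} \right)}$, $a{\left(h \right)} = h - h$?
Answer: $-7422182393$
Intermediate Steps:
$a{\left(h \right)} = 0$
$Y{\left(d \right)} = 2 d^{2}$ ($Y{\left(d \right)} = \left(d^{2} + d d\right) + 0 = \left(d^{2} + d^{2}\right) + 0 = 2 d^{2} + 0 = 2 d^{2}$)
$\left(- 278 \left(-45 + 100\right) + 281137\right) \left(-56719 + Y{\left(120 \right)}\right) = \left(- 278 \left(-45 + 100\right) + 281137\right) \left(-56719 + 2 \cdot 120^{2}\right) = \left(\left(-278\right) 55 + 281137\right) \left(-56719 + 2 \cdot 14400\right) = \left(-15290 + 281137\right) \left(-56719 + 28800\right) = 265847 \left(-27919\right) = -7422182393$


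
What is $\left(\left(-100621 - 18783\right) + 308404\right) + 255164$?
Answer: $444164$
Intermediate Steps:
$\left(\left(-100621 - 18783\right) + 308404\right) + 255164 = \left(-119404 + 308404\right) + 255164 = 189000 + 255164 = 444164$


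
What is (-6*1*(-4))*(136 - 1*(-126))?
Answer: 6288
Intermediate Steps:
(-6*1*(-4))*(136 - 1*(-126)) = (-6*(-4))*(136 + 126) = 24*262 = 6288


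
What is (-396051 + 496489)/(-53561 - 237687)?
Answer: -50219/145624 ≈ -0.34485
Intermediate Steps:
(-396051 + 496489)/(-53561 - 237687) = 100438/(-291248) = 100438*(-1/291248) = -50219/145624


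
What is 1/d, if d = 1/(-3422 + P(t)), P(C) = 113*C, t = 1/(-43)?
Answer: -147259/43 ≈ -3424.6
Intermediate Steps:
t = -1/43 ≈ -0.023256
d = -43/147259 (d = 1/(-3422 + 113*(-1/43)) = 1/(-3422 - 113/43) = 1/(-147259/43) = -43/147259 ≈ -0.00029200)
1/d = 1/(-43/147259) = -147259/43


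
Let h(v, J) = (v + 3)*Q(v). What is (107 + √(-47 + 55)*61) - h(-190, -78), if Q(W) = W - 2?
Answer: -35797 + 122*√2 ≈ -35624.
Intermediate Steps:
Q(W) = -2 + W
h(v, J) = (-2 + v)*(3 + v) (h(v, J) = (v + 3)*(-2 + v) = (3 + v)*(-2 + v) = (-2 + v)*(3 + v))
(107 + √(-47 + 55)*61) - h(-190, -78) = (107 + √(-47 + 55)*61) - (-2 - 190)*(3 - 190) = (107 + √8*61) - (-192)*(-187) = (107 + (2*√2)*61) - 1*35904 = (107 + 122*√2) - 35904 = -35797 + 122*√2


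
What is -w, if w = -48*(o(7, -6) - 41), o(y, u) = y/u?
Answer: -2024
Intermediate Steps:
w = 2024 (w = -48*(7/(-6) - 41) = -48*(7*(-1/6) - 41) = -48*(-7/6 - 41) = -48*(-253/6) = 2024)
-w = -1*2024 = -2024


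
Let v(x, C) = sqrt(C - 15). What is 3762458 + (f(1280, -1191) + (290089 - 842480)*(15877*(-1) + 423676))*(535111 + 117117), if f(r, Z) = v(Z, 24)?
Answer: -146923812610358110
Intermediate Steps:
v(x, C) = sqrt(-15 + C)
f(r, Z) = 3 (f(r, Z) = sqrt(-15 + 24) = sqrt(9) = 3)
3762458 + (f(1280, -1191) + (290089 - 842480)*(15877*(-1) + 423676))*(535111 + 117117) = 3762458 + (3 + (290089 - 842480)*(15877*(-1) + 423676))*(535111 + 117117) = 3762458 + (3 - 552391*(-15877 + 423676))*652228 = 3762458 + (3 - 552391*407799)*652228 = 3762458 + (3 - 225264497409)*652228 = 3762458 - 225264497406*652228 = 3762458 - 146923812614120568 = -146923812610358110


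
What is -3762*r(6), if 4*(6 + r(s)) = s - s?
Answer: 22572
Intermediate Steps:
r(s) = -6 (r(s) = -6 + (s - s)/4 = -6 + (1/4)*0 = -6 + 0 = -6)
-3762*r(6) = -3762*(-6) = 22572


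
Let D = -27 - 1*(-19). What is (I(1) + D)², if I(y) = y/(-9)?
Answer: 5329/81 ≈ 65.790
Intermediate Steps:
I(y) = -y/9 (I(y) = y*(-⅑) = -y/9)
D = -8 (D = -27 + 19 = -8)
(I(1) + D)² = (-⅑*1 - 8)² = (-⅑ - 8)² = (-73/9)² = 5329/81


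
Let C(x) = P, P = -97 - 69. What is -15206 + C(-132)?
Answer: -15372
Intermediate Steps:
P = -166
C(x) = -166
-15206 + C(-132) = -15206 - 166 = -15372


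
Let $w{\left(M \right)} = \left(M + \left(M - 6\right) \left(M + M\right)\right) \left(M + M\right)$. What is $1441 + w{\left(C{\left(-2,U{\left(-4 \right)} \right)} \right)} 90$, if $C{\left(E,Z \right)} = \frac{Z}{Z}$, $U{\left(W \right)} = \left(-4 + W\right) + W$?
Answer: $-179$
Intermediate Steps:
$U{\left(W \right)} = -4 + 2 W$
$C{\left(E,Z \right)} = 1$
$w{\left(M \right)} = 2 M \left(M + 2 M \left(-6 + M\right)\right)$ ($w{\left(M \right)} = \left(M + \left(-6 + M\right) 2 M\right) 2 M = \left(M + 2 M \left(-6 + M\right)\right) 2 M = 2 M \left(M + 2 M \left(-6 + M\right)\right)$)
$1441 + w{\left(C{\left(-2,U{\left(-4 \right)} \right)} \right)} 90 = 1441 + 1^{2} \left(-22 + 4 \cdot 1\right) 90 = 1441 + 1 \left(-22 + 4\right) 90 = 1441 + 1 \left(-18\right) 90 = 1441 - 1620 = -179$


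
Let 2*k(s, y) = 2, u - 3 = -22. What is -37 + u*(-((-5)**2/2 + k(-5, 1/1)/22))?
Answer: 2215/11 ≈ 201.36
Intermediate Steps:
u = -19 (u = 3 - 22 = -19)
k(s, y) = 1 (k(s, y) = (1/2)*2 = 1)
-37 + u*(-((-5)**2/2 + k(-5, 1/1)/22)) = -37 - (-19)*((-5)**2/2 + 1/22) = -37 - (-19)*(25*(1/2) + 1*(1/22)) = -37 - (-19)*(25/2 + 1/22) = -37 - (-19)*138/11 = -37 - 19*(-138/11) = -37 + 2622/11 = 2215/11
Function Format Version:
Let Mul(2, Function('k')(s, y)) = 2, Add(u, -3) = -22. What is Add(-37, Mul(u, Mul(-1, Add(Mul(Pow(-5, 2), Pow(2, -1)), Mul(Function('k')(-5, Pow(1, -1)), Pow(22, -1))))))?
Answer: Rational(2215, 11) ≈ 201.36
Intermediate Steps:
u = -19 (u = Add(3, -22) = -19)
Function('k')(s, y) = 1 (Function('k')(s, y) = Mul(Rational(1, 2), 2) = 1)
Add(-37, Mul(u, Mul(-1, Add(Mul(Pow(-5, 2), Pow(2, -1)), Mul(Function('k')(-5, Pow(1, -1)), Pow(22, -1)))))) = Add(-37, Mul(-19, Mul(-1, Add(Mul(Pow(-5, 2), Pow(2, -1)), Mul(1, Pow(22, -1)))))) = Add(-37, Mul(-19, Mul(-1, Add(Mul(25, Rational(1, 2)), Mul(1, Rational(1, 22)))))) = Add(-37, Mul(-19, Mul(-1, Add(Rational(25, 2), Rational(1, 22))))) = Add(-37, Mul(-19, Mul(-1, Rational(138, 11)))) = Add(-37, Mul(-19, Rational(-138, 11))) = Add(-37, Rational(2622, 11)) = Rational(2215, 11)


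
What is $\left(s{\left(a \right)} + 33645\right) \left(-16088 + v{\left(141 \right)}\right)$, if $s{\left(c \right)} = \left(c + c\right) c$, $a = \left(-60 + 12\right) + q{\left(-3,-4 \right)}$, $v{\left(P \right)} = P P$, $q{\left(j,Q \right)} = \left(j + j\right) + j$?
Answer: $152262399$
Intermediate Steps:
$q{\left(j,Q \right)} = 3 j$ ($q{\left(j,Q \right)} = 2 j + j = 3 j$)
$v{\left(P \right)} = P^{2}$
$a = -57$ ($a = \left(-60 + 12\right) + 3 \left(-3\right) = -48 - 9 = -57$)
$s{\left(c \right)} = 2 c^{2}$ ($s{\left(c \right)} = 2 c c = 2 c^{2}$)
$\left(s{\left(a \right)} + 33645\right) \left(-16088 + v{\left(141 \right)}\right) = \left(2 \left(-57\right)^{2} + 33645\right) \left(-16088 + 141^{2}\right) = \left(2 \cdot 3249 + 33645\right) \left(-16088 + 19881\right) = \left(6498 + 33645\right) 3793 = 40143 \cdot 3793 = 152262399$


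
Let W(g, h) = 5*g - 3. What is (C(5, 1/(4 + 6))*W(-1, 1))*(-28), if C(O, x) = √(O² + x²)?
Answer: 112*√2501/5 ≈ 1120.2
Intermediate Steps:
W(g, h) = -3 + 5*g
(C(5, 1/(4 + 6))*W(-1, 1))*(-28) = (√(5² + (1/(4 + 6))²)*(-3 + 5*(-1)))*(-28) = (√(25 + (1/10)²)*(-3 - 5))*(-28) = (√(25 + (⅒)²)*(-8))*(-28) = (√(25 + 1/100)*(-8))*(-28) = (√(2501/100)*(-8))*(-28) = ((√2501/10)*(-8))*(-28) = -4*√2501/5*(-28) = 112*√2501/5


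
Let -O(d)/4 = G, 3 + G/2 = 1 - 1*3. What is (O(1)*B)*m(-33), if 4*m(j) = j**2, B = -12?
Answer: -130680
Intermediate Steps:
m(j) = j**2/4
G = -10 (G = -6 + 2*(1 - 1*3) = -6 + 2*(1 - 3) = -6 + 2*(-2) = -6 - 4 = -10)
O(d) = 40 (O(d) = -4*(-10) = 40)
(O(1)*B)*m(-33) = (40*(-12))*((1/4)*(-33)**2) = -120*1089 = -480*1089/4 = -130680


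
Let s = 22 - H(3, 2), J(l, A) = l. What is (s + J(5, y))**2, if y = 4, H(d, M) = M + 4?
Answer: 441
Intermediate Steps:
H(d, M) = 4 + M
s = 16 (s = 22 - (4 + 2) = 22 - 1*6 = 22 - 6 = 16)
(s + J(5, y))**2 = (16 + 5)**2 = 21**2 = 441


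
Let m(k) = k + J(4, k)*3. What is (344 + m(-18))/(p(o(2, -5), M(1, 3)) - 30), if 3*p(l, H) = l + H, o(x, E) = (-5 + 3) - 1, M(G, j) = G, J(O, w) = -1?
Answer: -969/92 ≈ -10.533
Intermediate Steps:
o(x, E) = -3 (o(x, E) = -2 - 1 = -3)
p(l, H) = H/3 + l/3 (p(l, H) = (l + H)/3 = (H + l)/3 = H/3 + l/3)
m(k) = -3 + k (m(k) = k - 1*3 = k - 3 = -3 + k)
(344 + m(-18))/(p(o(2, -5), M(1, 3)) - 30) = (344 + (-3 - 18))/(((1/3)*1 + (1/3)*(-3)) - 30) = (344 - 21)/((1/3 - 1) - 30) = 323/(-2/3 - 30) = 323/(-92/3) = 323*(-3/92) = -969/92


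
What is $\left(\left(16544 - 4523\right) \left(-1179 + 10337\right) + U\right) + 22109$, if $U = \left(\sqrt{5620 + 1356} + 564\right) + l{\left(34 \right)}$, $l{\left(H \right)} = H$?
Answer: $110111025 + 8 \sqrt{109} \approx 1.1011 \cdot 10^{8}$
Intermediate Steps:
$U = 598 + 8 \sqrt{109}$ ($U = \left(\sqrt{5620 + 1356} + 564\right) + 34 = \left(\sqrt{6976} + 564\right) + 34 = \left(8 \sqrt{109} + 564\right) + 34 = \left(564 + 8 \sqrt{109}\right) + 34 = 598 + 8 \sqrt{109} \approx 681.52$)
$\left(\left(16544 - 4523\right) \left(-1179 + 10337\right) + U\right) + 22109 = \left(\left(16544 - 4523\right) \left(-1179 + 10337\right) + \left(598 + 8 \sqrt{109}\right)\right) + 22109 = \left(12021 \cdot 9158 + \left(598 + 8 \sqrt{109}\right)\right) + 22109 = \left(110088318 + \left(598 + 8 \sqrt{109}\right)\right) + 22109 = \left(110088916 + 8 \sqrt{109}\right) + 22109 = 110111025 + 8 \sqrt{109}$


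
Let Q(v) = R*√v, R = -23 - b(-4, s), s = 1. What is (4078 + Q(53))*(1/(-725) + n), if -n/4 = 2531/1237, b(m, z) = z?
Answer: -29937156686/896825 + 176187288*√53/896825 ≈ -31951.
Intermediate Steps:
R = -24 (R = -23 - 1*1 = -23 - 1 = -24)
Q(v) = -24*√v
n = -10124/1237 ≈ -8.1843
(4078 + Q(53))*(1/(-725) + n) = (4078 - 24*√53)*(1/(-725) - 10124/1237) = (4078 - 24*√53)*(-1/725 - 10124/1237) = (4078 - 24*√53)*(-7341137/896825) = -29937156686/896825 + 176187288*√53/896825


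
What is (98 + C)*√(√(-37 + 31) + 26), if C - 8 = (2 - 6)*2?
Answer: 98*√(26 + I*√6) ≈ 500.26 + 23.513*I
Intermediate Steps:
C = 0 (C = 8 + (2 - 6)*2 = 8 - 4*2 = 8 - 8 = 0)
(98 + C)*√(√(-37 + 31) + 26) = (98 + 0)*√(√(-37 + 31) + 26) = 98*√(√(-6) + 26) = 98*√(I*√6 + 26) = 98*√(26 + I*√6)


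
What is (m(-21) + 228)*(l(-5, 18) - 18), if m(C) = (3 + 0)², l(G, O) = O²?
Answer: 72522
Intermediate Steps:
m(C) = 9 (m(C) = 3² = 9)
(m(-21) + 228)*(l(-5, 18) - 18) = (9 + 228)*(18² - 18) = 237*(324 - 18) = 237*306 = 72522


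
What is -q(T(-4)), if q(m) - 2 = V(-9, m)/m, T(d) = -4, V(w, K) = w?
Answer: -17/4 ≈ -4.2500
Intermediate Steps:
q(m) = 2 - 9/m
-q(T(-4)) = -(2 - 9/(-4)) = -(2 - 9*(-¼)) = -(2 + 9/4) = -1*17/4 = -17/4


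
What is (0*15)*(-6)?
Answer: 0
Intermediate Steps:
(0*15)*(-6) = 0*(-6) = 0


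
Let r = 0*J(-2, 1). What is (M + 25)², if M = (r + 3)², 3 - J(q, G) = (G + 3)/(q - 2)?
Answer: 1156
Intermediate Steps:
J(q, G) = 3 - (3 + G)/(-2 + q) (J(q, G) = 3 - (G + 3)/(q - 2) = 3 - (3 + G)/(-2 + q))
r = 0 (r = 0*((-9 - 1*1 + 3*(-2))/(-2 - 2)) = 0*((-9 - 1 - 6)/(-4)) = 0*(-¼*(-16)) = 0*4 = 0)
M = 9 (M = (0 + 3)² = 3² = 9)
(M + 25)² = (9 + 25)² = 34² = 1156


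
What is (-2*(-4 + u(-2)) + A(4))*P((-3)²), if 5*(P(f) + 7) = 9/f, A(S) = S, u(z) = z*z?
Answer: -136/5 ≈ -27.200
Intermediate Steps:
u(z) = z²
P(f) = -7 + 9/(5*f) (P(f) = -7 + (9/f)/5 = -7 + 9/(5*f))
(-2*(-4 + u(-2)) + A(4))*P((-3)²) = (-2*(-4 + (-2)²) + 4)*(-7 + 9/(5*((-3)²))) = (-2*(-4 + 4) + 4)*(-7 + (9/5)/9) = (-2*0 + 4)*(-7 + (9/5)*(⅑)) = (0 + 4)*(-7 + ⅕) = 4*(-34/5) = -136/5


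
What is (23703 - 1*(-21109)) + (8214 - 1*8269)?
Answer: 44757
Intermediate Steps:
(23703 - 1*(-21109)) + (8214 - 1*8269) = (23703 + 21109) + (8214 - 8269) = 44812 - 55 = 44757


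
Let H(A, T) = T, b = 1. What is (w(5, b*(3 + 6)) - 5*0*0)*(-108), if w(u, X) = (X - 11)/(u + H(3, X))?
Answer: 108/7 ≈ 15.429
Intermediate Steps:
w(u, X) = (-11 + X)/(X + u) (w(u, X) = (X - 11)/(u + X) = (-11 + X)/(X + u))
(w(5, b*(3 + 6)) - 5*0*0)*(-108) = ((-11 + 1*(3 + 6))/(1*(3 + 6) + 5) - 5*0*0)*(-108) = ((-11 + 1*9)/(1*9 + 5) + 0*0)*(-108) = ((-11 + 9)/(9 + 5) + 0)*(-108) = (-2/14 + 0)*(-108) = ((1/14)*(-2) + 0)*(-108) = (-1/7 + 0)*(-108) = -1/7*(-108) = 108/7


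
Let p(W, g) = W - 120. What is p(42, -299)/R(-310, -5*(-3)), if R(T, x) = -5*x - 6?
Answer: 26/27 ≈ 0.96296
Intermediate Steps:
R(T, x) = -6 - 5*x
p(W, g) = -120 + W
p(42, -299)/R(-310, -5*(-3)) = (-120 + 42)/(-6 - (-25)*(-3)) = -78/(-6 - 5*15) = -78/(-6 - 75) = -78/(-81) = -78*(-1/81) = 26/27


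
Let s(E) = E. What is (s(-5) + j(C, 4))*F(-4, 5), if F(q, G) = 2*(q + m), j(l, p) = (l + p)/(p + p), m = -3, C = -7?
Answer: 301/4 ≈ 75.250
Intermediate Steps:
j(l, p) = (l + p)/(2*p) (j(l, p) = (l + p)/((2*p)) = (l + p)*(1/(2*p)) = (l + p)/(2*p))
F(q, G) = -6 + 2*q (F(q, G) = 2*(q - 3) = 2*(-3 + q) = -6 + 2*q)
(s(-5) + j(C, 4))*F(-4, 5) = (-5 + (½)*(-7 + 4)/4)*(-6 + 2*(-4)) = (-5 + (½)*(¼)*(-3))*(-6 - 8) = (-5 - 3/8)*(-14) = -43/8*(-14) = 301/4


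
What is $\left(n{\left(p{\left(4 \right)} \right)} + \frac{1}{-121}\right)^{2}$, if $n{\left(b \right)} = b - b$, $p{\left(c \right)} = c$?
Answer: $\frac{1}{14641} \approx 6.8301 \cdot 10^{-5}$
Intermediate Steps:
$n{\left(b \right)} = 0$
$\left(n{\left(p{\left(4 \right)} \right)} + \frac{1}{-121}\right)^{2} = \left(0 + \frac{1}{-121}\right)^{2} = \left(0 - \frac{1}{121}\right)^{2} = \left(- \frac{1}{121}\right)^{2} = \frac{1}{14641}$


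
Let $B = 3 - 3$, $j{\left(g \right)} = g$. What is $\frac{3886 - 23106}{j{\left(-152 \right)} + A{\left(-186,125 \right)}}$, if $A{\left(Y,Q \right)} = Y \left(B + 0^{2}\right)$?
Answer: $\frac{4805}{38} \approx 126.45$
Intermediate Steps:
$B = 0$
$A{\left(Y,Q \right)} = 0$ ($A{\left(Y,Q \right)} = Y \left(0 + 0^{2}\right) = Y \left(0 + 0\right) = Y 0 = 0$)
$\frac{3886 - 23106}{j{\left(-152 \right)} + A{\left(-186,125 \right)}} = \frac{3886 - 23106}{-152 + 0} = - \frac{19220}{-152} = \left(-19220\right) \left(- \frac{1}{152}\right) = \frac{4805}{38}$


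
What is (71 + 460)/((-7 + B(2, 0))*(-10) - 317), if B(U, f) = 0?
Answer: -531/247 ≈ -2.1498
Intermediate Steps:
(71 + 460)/((-7 + B(2, 0))*(-10) - 317) = (71 + 460)/((-7 + 0)*(-10) - 317) = 531/(-7*(-10) - 317) = 531/(70 - 317) = 531/(-247) = 531*(-1/247) = -531/247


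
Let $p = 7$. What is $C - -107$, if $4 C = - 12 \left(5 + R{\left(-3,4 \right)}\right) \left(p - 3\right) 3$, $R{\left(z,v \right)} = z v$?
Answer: $359$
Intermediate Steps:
$R{\left(z,v \right)} = v z$
$C = 252$ ($C = \frac{- 12 \left(5 + 4 \left(-3\right)\right) \left(7 - 3\right) 3}{4} = \frac{- 12 \left(5 - 12\right) 4 \cdot 3}{4} = \frac{- 12 \left(\left(-7\right) 4\right) 3}{4} = \frac{\left(-12\right) \left(-28\right) 3}{4} = \frac{336 \cdot 3}{4} = \frac{1}{4} \cdot 1008 = 252$)
$C - -107 = 252 - -107 = 252 + \left(-12 + 119\right) = 252 + 107 = 359$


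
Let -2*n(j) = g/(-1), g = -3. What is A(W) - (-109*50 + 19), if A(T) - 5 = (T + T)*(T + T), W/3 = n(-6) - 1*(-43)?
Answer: 67437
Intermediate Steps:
n(j) = -3/2 (n(j) = -(-3)/(2*(-1)) = -(-3)*(-1)/2 = -½*3 = -3/2)
W = 249/2 (W = 3*(-3/2 - 1*(-43)) = 3*(-3/2 + 43) = 3*(83/2) = 249/2 ≈ 124.50)
A(T) = 5 + 4*T² (A(T) = 5 + (T + T)*(T + T) = 5 + (2*T)*(2*T) = 5 + 4*T²)
A(W) - (-109*50 + 19) = (5 + 4*(249/2)²) - (-109*50 + 19) = (5 + 4*(62001/4)) - (-5450 + 19) = (5 + 62001) - 1*(-5431) = 62006 + 5431 = 67437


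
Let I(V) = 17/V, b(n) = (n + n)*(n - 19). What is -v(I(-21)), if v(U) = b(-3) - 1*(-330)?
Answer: -462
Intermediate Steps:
b(n) = 2*n*(-19 + n) (b(n) = (2*n)*(-19 + n) = 2*n*(-19 + n))
v(U) = 462 (v(U) = 2*(-3)*(-19 - 3) - 1*(-330) = 2*(-3)*(-22) + 330 = 132 + 330 = 462)
-v(I(-21)) = -1*462 = -462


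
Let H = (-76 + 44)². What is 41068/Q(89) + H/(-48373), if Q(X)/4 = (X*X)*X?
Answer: -225242665/34101465437 ≈ -0.0066051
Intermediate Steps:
H = 1024 (H = (-32)² = 1024)
Q(X) = 4*X³ (Q(X) = 4*((X*X)*X) = 4*(X²*X) = 4*X³)
41068/Q(89) + H/(-48373) = 41068/((4*89³)) + 1024/(-48373) = 41068/((4*704969)) + 1024*(-1/48373) = 41068/2819876 - 1024/48373 = 41068*(1/2819876) - 1024/48373 = 10267/704969 - 1024/48373 = -225242665/34101465437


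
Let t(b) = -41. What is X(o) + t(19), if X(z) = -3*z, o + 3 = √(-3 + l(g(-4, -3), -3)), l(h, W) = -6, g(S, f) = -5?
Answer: -32 - 9*I ≈ -32.0 - 9.0*I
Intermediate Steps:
o = -3 + 3*I (o = -3 + √(-3 - 6) = -3 + √(-9) = -3 + 3*I ≈ -3.0 + 3.0*I)
X(o) + t(19) = -3*(-3 + 3*I) - 41 = (9 - 9*I) - 41 = -32 - 9*I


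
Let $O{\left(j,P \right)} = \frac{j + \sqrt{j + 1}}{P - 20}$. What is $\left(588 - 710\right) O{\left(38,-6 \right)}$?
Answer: $\frac{2318}{13} + \frac{61 \sqrt{39}}{13} \approx 207.61$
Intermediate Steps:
$O{\left(j,P \right)} = \frac{j + \sqrt{1 + j}}{-20 + P}$
$\left(588 - 710\right) O{\left(38,-6 \right)} = \left(588 - 710\right) \frac{38 + \sqrt{1 + 38}}{-20 - 6} = - 122 \frac{38 + \sqrt{39}}{-26} = - 122 \left(- \frac{38 + \sqrt{39}}{26}\right) = - 122 \left(- \frac{19}{13} - \frac{\sqrt{39}}{26}\right) = \frac{2318}{13} + \frac{61 \sqrt{39}}{13}$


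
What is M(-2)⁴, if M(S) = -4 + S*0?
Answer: 256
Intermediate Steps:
M(S) = -4 (M(S) = -4 + 0 = -4)
M(-2)⁴ = (-4)⁴ = 256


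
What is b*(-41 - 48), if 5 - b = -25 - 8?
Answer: -3382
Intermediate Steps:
b = 38 (b = 5 - (-25 - 8) = 5 - 1*(-33) = 5 + 33 = 38)
b*(-41 - 48) = 38*(-41 - 48) = 38*(-89) = -3382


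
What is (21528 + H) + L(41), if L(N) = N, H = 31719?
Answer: 53288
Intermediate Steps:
(21528 + H) + L(41) = (21528 + 31719) + 41 = 53247 + 41 = 53288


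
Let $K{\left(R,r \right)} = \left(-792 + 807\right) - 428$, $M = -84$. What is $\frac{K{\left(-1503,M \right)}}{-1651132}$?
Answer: $\frac{59}{235876} \approx 0.00025013$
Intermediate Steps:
$K{\left(R,r \right)} = -413$ ($K{\left(R,r \right)} = 15 - 428 = -413$)
$\frac{K{\left(-1503,M \right)}}{-1651132} = - \frac{413}{-1651132} = \left(-413\right) \left(- \frac{1}{1651132}\right) = \frac{59}{235876}$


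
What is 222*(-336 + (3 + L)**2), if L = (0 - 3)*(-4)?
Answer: -24642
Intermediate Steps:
L = 12 (L = -3*(-4) = 12)
222*(-336 + (3 + L)**2) = 222*(-336 + (3 + 12)**2) = 222*(-336 + 15**2) = 222*(-336 + 225) = 222*(-111) = -24642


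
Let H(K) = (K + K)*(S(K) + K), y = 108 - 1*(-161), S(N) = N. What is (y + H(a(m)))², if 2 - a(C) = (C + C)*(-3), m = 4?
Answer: 8838729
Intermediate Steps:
a(C) = 2 + 6*C (a(C) = 2 - (C + C)*(-3) = 2 - 2*C*(-3) = 2 - (-6)*C = 2 + 6*C)
y = 269 (y = 108 + 161 = 269)
H(K) = 4*K² (H(K) = (K + K)*(K + K) = (2*K)*(2*K) = 4*K²)
(y + H(a(m)))² = (269 + 4*(2 + 6*4)²)² = (269 + 4*(2 + 24)²)² = (269 + 4*26²)² = (269 + 4*676)² = (269 + 2704)² = 2973² = 8838729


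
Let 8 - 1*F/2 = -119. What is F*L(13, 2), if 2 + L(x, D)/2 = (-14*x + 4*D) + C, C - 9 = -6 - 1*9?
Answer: -92456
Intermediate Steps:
C = -6 (C = 9 + (-6 - 1*9) = 9 + (-6 - 9) = 9 - 15 = -6)
L(x, D) = -16 - 28*x + 8*D (L(x, D) = -4 + 2*((-14*x + 4*D) - 6) = -4 + 2*(-6 - 14*x + 4*D) = -4 + (-12 - 28*x + 8*D) = -16 - 28*x + 8*D)
F = 254 (F = 16 - 2*(-119) = 16 + 238 = 254)
F*L(13, 2) = 254*(-16 - 28*13 + 8*2) = 254*(-16 - 364 + 16) = 254*(-364) = -92456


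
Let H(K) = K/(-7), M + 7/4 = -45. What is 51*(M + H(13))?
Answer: -69411/28 ≈ -2479.0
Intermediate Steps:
M = -187/4 (M = -7/4 - 45 = -187/4 ≈ -46.750)
H(K) = -K/7 (H(K) = K*(-⅐) = -K/7)
51*(M + H(13)) = 51*(-187/4 - ⅐*13) = 51*(-187/4 - 13/7) = 51*(-1361/28) = -69411/28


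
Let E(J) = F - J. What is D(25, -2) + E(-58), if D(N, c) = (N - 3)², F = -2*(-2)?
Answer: 546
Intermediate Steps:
F = 4
E(J) = 4 - J
D(N, c) = (-3 + N)²
D(25, -2) + E(-58) = (-3 + 25)² + (4 - 1*(-58)) = 22² + (4 + 58) = 484 + 62 = 546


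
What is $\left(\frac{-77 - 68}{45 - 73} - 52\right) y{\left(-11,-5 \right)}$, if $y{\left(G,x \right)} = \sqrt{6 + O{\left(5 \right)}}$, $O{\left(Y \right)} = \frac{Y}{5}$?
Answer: $- \frac{1311 \sqrt{7}}{28} \approx -123.88$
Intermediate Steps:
$O{\left(Y \right)} = \frac{Y}{5}$ ($O{\left(Y \right)} = Y \frac{1}{5} = \frac{Y}{5}$)
$y{\left(G,x \right)} = \sqrt{7}$ ($y{\left(G,x \right)} = \sqrt{6 + \frac{1}{5} \cdot 5} = \sqrt{6 + 1} = \sqrt{7}$)
$\left(\frac{-77 - 68}{45 - 73} - 52\right) y{\left(-11,-5 \right)} = \left(\frac{-77 - 68}{45 - 73} - 52\right) \sqrt{7} = \left(- \frac{145}{-28} - 52\right) \sqrt{7} = \left(\left(-145\right) \left(- \frac{1}{28}\right) - 52\right) \sqrt{7} = \left(\frac{145}{28} - 52\right) \sqrt{7} = - \frac{1311 \sqrt{7}}{28}$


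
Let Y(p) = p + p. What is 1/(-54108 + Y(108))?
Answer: -1/53892 ≈ -1.8556e-5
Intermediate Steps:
Y(p) = 2*p
1/(-54108 + Y(108)) = 1/(-54108 + 2*108) = 1/(-54108 + 216) = 1/(-53892) = -1/53892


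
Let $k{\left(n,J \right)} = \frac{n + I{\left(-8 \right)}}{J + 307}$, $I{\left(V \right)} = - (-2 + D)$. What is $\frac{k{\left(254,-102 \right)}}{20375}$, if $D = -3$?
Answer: $\frac{259}{4176875} \approx 6.2008 \cdot 10^{-5}$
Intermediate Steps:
$I{\left(V \right)} = 5$ ($I{\left(V \right)} = - (-2 - 3) = \left(-1\right) \left(-5\right) = 5$)
$k{\left(n,J \right)} = \frac{5 + n}{307 + J}$ ($k{\left(n,J \right)} = \frac{n + 5}{J + 307} = \frac{5 + n}{307 + J}$)
$\frac{k{\left(254,-102 \right)}}{20375} = \frac{\frac{1}{307 - 102} \left(5 + 254\right)}{20375} = \frac{1}{205} \cdot 259 \cdot \frac{1}{20375} = \frac{259}{205} \cdot \frac{1}{20375} = \frac{259}{4176875}$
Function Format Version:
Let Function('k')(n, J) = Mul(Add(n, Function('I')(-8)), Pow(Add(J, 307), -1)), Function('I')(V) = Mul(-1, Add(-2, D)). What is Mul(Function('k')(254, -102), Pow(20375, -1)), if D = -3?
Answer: Rational(259, 4176875) ≈ 6.2008e-5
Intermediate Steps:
Function('I')(V) = 5 (Function('I')(V) = Mul(-1, Add(-2, -3)) = Mul(-1, -5) = 5)
Function('k')(n, J) = Mul(Pow(Add(307, J), -1), Add(5, n)) (Function('k')(n, J) = Mul(Add(n, 5), Pow(Add(J, 307), -1)) = Mul(Add(5, n), Pow(Add(307, J), -1)) = Mul(Pow(Add(307, J), -1), Add(5, n)))
Mul(Function('k')(254, -102), Pow(20375, -1)) = Mul(Mul(Pow(Add(307, -102), -1), Add(5, 254)), Pow(20375, -1)) = Mul(Mul(Pow(205, -1), 259), Rational(1, 20375)) = Mul(Mul(Rational(1, 205), 259), Rational(1, 20375)) = Mul(Rational(259, 205), Rational(1, 20375)) = Rational(259, 4176875)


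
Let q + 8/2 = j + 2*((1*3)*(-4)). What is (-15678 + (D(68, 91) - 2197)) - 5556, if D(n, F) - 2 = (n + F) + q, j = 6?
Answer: -23292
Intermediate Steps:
q = -22 (q = -4 + (6 + 2*((1*3)*(-4))) = -4 + (6 + 2*(3*(-4))) = -4 + (6 + 2*(-12)) = -4 + (6 - 24) = -4 - 18 = -22)
D(n, F) = -20 + F + n (D(n, F) = 2 + ((n + F) - 22) = 2 + ((F + n) - 22) = 2 + (-22 + F + n) = -20 + F + n)
(-15678 + (D(68, 91) - 2197)) - 5556 = (-15678 + ((-20 + 91 + 68) - 2197)) - 5556 = (-15678 + (139 - 2197)) - 5556 = (-15678 - 2058) - 5556 = -17736 - 5556 = -23292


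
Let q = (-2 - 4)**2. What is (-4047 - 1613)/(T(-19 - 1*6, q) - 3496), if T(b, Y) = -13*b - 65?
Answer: 1415/809 ≈ 1.7491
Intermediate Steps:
q = 36 (q = (-6)**2 = 36)
T(b, Y) = -65 - 13*b
(-4047 - 1613)/(T(-19 - 1*6, q) - 3496) = (-4047 - 1613)/((-65 - 13*(-19 - 1*6)) - 3496) = -5660/((-65 - 13*(-19 - 6)) - 3496) = -5660/((-65 - 13*(-25)) - 3496) = -5660/((-65 + 325) - 3496) = -5660/(260 - 3496) = -5660/(-3236) = -5660*(-1/3236) = 1415/809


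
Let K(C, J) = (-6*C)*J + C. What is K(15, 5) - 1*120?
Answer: -555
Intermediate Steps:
K(C, J) = C - 6*C*J (K(C, J) = -6*C*J + C = C - 6*C*J)
K(15, 5) - 1*120 = 15*(1 - 6*5) - 1*120 = 15*(1 - 30) - 120 = 15*(-29) - 120 = -435 - 120 = -555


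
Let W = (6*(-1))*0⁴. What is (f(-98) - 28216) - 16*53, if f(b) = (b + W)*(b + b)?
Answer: -9856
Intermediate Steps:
W = 0 (W = -6*0 = 0)
f(b) = 2*b² (f(b) = (b + 0)*(b + b) = b*(2*b) = 2*b²)
(f(-98) - 28216) - 16*53 = (2*(-98)² - 28216) - 16*53 = (2*9604 - 28216) - 848 = (19208 - 28216) - 848 = -9008 - 848 = -9856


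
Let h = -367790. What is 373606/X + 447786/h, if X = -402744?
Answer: -79437918881/37031303940 ≈ -2.1452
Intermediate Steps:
373606/X + 447786/h = 373606/(-402744) + 447786/(-367790) = 373606*(-1/402744) + 447786*(-1/367790) = -186803/201372 - 223893/183895 = -79437918881/37031303940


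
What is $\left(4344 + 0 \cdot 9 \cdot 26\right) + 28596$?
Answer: $32940$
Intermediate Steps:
$\left(4344 + 0 \cdot 9 \cdot 26\right) + 28596 = \left(4344 + 0 \cdot 26\right) + 28596 = \left(4344 + 0\right) + 28596 = 4344 + 28596 = 32940$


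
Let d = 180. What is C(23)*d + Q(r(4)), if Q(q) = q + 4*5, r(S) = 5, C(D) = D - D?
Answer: 25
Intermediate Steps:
C(D) = 0
Q(q) = 20 + q (Q(q) = q + 20 = 20 + q)
C(23)*d + Q(r(4)) = 0*180 + (20 + 5) = 0 + 25 = 25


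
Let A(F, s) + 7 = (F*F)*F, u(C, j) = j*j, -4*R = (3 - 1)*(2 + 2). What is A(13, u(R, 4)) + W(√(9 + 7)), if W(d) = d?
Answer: 2194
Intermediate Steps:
R = -2 (R = -(3 - 1)*(2 + 2)/4 = -4/2 = -¼*8 = -2)
u(C, j) = j²
A(F, s) = -7 + F³ (A(F, s) = -7 + (F*F)*F = -7 + F²*F = -7 + F³)
A(13, u(R, 4)) + W(√(9 + 7)) = (-7 + 13³) + √(9 + 7) = (-7 + 2197) + √16 = 2190 + 4 = 2194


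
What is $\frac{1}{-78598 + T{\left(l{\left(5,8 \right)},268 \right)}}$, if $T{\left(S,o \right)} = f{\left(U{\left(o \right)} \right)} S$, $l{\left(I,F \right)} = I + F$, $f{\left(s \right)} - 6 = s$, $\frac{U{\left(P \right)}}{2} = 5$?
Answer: $- \frac{1}{78390} \approx -1.2757 \cdot 10^{-5}$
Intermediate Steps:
$U{\left(P \right)} = 10$ ($U{\left(P \right)} = 2 \cdot 5 = 10$)
$f{\left(s \right)} = 6 + s$
$l{\left(I,F \right)} = F + I$
$T{\left(S,o \right)} = 16 S$ ($T{\left(S,o \right)} = \left(6 + 10\right) S = 16 S$)
$\frac{1}{-78598 + T{\left(l{\left(5,8 \right)},268 \right)}} = \frac{1}{-78598 + 16 \left(8 + 5\right)} = \frac{1}{-78598 + 16 \cdot 13} = \frac{1}{-78598 + 208} = \frac{1}{-78390} = - \frac{1}{78390}$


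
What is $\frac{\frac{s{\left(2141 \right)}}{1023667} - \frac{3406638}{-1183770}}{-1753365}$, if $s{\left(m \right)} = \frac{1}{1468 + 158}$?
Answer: $- \frac{105005360724029}{63977187950724376650} \approx -1.6413 \cdot 10^{-6}$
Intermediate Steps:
$s{\left(m \right)} = \frac{1}{1626}$
$\frac{\frac{s{\left(2141 \right)}}{1023667} - \frac{3406638}{-1183770}}{-1753365} = \frac{\frac{1}{1626 \cdot 1023667} - \frac{3406638}{-1183770}}{-1753365} = \left(\frac{1}{1626} \cdot \frac{1}{1023667} - - \frac{567773}{197295}\right) \left(- \frac{1}{1753365}\right) = \left(\frac{1}{1664482542} + \frac{567773}{197295}\right) \left(- \frac{1}{1753365}\right) = \frac{105005360724029}{36488231458210} \left(- \frac{1}{1753365}\right) = - \frac{105005360724029}{63977187950724376650}$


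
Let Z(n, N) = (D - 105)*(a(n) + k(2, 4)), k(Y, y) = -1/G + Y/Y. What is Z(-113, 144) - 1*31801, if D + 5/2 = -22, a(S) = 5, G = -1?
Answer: -65415/2 ≈ -32708.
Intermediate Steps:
k(Y, y) = 2 (k(Y, y) = -1/(-1) + Y/Y = -1*(-1) + 1 = 1 + 1 = 2)
D = -49/2 (D = -5/2 - 22 = -49/2 ≈ -24.500)
Z(n, N) = -1813/2 (Z(n, N) = (-49/2 - 105)*(5 + 2) = -259/2*7 = -1813/2)
Z(-113, 144) - 1*31801 = -1813/2 - 1*31801 = -1813/2 - 31801 = -65415/2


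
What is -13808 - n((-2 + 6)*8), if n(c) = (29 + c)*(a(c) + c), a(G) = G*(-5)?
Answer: -6000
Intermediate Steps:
a(G) = -5*G
n(c) = -4*c*(29 + c) (n(c) = (29 + c)*(-5*c + c) = (29 + c)*(-4*c) = -4*c*(29 + c))
-13808 - n((-2 + 6)*8) = -13808 - 4*(-2 + 6)*8*(-29 - (-2 + 6)*8) = -13808 - 4*4*8*(-29 - 4*8) = -13808 - 4*32*(-29 - 1*32) = -13808 - 4*32*(-29 - 32) = -13808 - 4*32*(-61) = -13808 - 1*(-7808) = -13808 + 7808 = -6000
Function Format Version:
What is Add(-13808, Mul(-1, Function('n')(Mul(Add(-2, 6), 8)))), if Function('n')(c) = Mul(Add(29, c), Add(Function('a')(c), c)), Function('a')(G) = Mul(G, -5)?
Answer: -6000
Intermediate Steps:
Function('a')(G) = Mul(-5, G)
Function('n')(c) = Mul(-4, c, Add(29, c)) (Function('n')(c) = Mul(Add(29, c), Add(Mul(-5, c), c)) = Mul(Add(29, c), Mul(-4, c)) = Mul(-4, c, Add(29, c)))
Add(-13808, Mul(-1, Function('n')(Mul(Add(-2, 6), 8)))) = Add(-13808, Mul(-1, Mul(4, Mul(Add(-2, 6), 8), Add(-29, Mul(-1, Mul(Add(-2, 6), 8)))))) = Add(-13808, Mul(-1, Mul(4, Mul(4, 8), Add(-29, Mul(-1, Mul(4, 8)))))) = Add(-13808, Mul(-1, Mul(4, 32, Add(-29, Mul(-1, 32))))) = Add(-13808, Mul(-1, Mul(4, 32, Add(-29, -32)))) = Add(-13808, Mul(-1, Mul(4, 32, -61))) = Add(-13808, Mul(-1, -7808)) = Add(-13808, 7808) = -6000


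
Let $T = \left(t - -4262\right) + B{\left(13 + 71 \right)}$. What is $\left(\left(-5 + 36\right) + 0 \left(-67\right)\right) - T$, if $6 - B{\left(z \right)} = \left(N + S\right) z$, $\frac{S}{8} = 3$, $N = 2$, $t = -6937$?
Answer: $4884$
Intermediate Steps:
$S = 24$ ($S = 8 \cdot 3 = 24$)
$B{\left(z \right)} = 6 - 26 z$ ($B{\left(z \right)} = 6 - \left(2 + 24\right) z = 6 - 26 z$)
$T = -4853$ ($T = \left(-6937 - -4262\right) + \left(6 - 26 \left(13 + 71\right)\right) = \left(-6937 + 4262\right) + \left(6 - 2184\right) = -2675 + \left(6 - 2184\right) = -2675 - 2178 = -4853$)
$\left(\left(-5 + 36\right) + 0 \left(-67\right)\right) - T = \left(\left(-5 + 36\right) + 0 \left(-67\right)\right) - -4853 = \left(31 + 0\right) + 4853 = 31 + 4853 = 4884$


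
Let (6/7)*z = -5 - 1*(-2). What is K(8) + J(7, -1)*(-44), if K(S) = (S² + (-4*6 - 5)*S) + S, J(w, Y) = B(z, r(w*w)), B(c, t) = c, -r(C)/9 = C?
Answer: -6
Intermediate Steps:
r(C) = -9*C
z = -7/2 (z = 7*(-5 - 1*(-2))/6 = 7*(-5 + 2)/6 = (7/6)*(-3) = -7/2 ≈ -3.5000)
J(w, Y) = -7/2
K(S) = S² - 28*S (K(S) = (S² + (-24 - 5)*S) + S = (S² - 29*S) + S = S² - 28*S)
K(8) + J(7, -1)*(-44) = 8*(-28 + 8) - 7/2*(-44) = 8*(-20) + 154 = -160 + 154 = -6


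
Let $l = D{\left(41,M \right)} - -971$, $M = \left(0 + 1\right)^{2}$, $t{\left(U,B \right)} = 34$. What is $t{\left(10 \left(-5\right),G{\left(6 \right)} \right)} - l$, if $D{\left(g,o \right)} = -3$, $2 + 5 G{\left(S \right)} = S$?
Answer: $-934$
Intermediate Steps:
$G{\left(S \right)} = - \frac{2}{5} + \frac{S}{5}$
$M = 1$ ($M = 1^{2} = 1$)
$l = 968$ ($l = -3 - -971 = -3 + 971 = 968$)
$t{\left(10 \left(-5\right),G{\left(6 \right)} \right)} - l = 34 - 968 = -934$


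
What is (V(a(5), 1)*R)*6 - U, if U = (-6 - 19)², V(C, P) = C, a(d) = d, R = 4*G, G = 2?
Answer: -385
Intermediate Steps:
R = 8 (R = 4*2 = 8)
U = 625 (U = (-25)² = 625)
(V(a(5), 1)*R)*6 - U = (5*8)*6 - 1*625 = 40*6 - 625 = 240 - 625 = -385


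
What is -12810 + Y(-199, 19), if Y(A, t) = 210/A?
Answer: -2549400/199 ≈ -12811.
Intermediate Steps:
-12810 + Y(-199, 19) = -12810 + 210/(-199) = -12810 + 210*(-1/199) = -12810 - 210/199 = -2549400/199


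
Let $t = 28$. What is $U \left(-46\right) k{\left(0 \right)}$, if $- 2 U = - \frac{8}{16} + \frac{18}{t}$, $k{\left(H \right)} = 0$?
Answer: $0$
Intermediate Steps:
$U = - \frac{1}{14}$ ($U = - \frac{- \frac{8}{16} + \frac{18}{28}}{2} = - \frac{\left(-8\right) \frac{1}{16} + 18 \cdot \frac{1}{28}}{2} = - \frac{- \frac{1}{2} + \frac{9}{14}}{2} = \left(- \frac{1}{2}\right) \frac{1}{7} = - \frac{1}{14} \approx -0.071429$)
$U \left(-46\right) k{\left(0 \right)} = \left(- \frac{1}{14}\right) \left(-46\right) 0 = \frac{23}{7} \cdot 0 = 0$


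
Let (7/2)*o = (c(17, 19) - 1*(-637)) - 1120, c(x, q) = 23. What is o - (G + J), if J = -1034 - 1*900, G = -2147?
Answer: 27647/7 ≈ 3949.6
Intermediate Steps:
J = -1934 (J = -1034 - 900 = -1934)
o = -920/7 (o = 2*((23 - 1*(-637)) - 1120)/7 = 2*((23 + 637) - 1120)/7 = 2*(660 - 1120)/7 = (2/7)*(-460) = -920/7 ≈ -131.43)
o - (G + J) = -920/7 - (-2147 - 1934) = -920/7 - 1*(-4081) = -920/7 + 4081 = 27647/7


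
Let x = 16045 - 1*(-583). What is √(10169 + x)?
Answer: √26797 ≈ 163.70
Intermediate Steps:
x = 16628 (x = 16045 + 583 = 16628)
√(10169 + x) = √(10169 + 16628) = √26797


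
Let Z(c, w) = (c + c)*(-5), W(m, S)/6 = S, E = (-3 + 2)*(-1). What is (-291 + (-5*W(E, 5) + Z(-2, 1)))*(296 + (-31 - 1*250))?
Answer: -6315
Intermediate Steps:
E = 1 (E = -1*(-1) = 1)
W(m, S) = 6*S
Z(c, w) = -10*c (Z(c, w) = (2*c)*(-5) = -10*c)
(-291 + (-5*W(E, 5) + Z(-2, 1)))*(296 + (-31 - 1*250)) = (-291 + (-30*5 - 10*(-2)))*(296 + (-31 - 1*250)) = (-291 + (-5*30 + 20))*(296 + (-31 - 250)) = (-291 + (-150 + 20))*(296 - 281) = (-291 - 130)*15 = -421*15 = -6315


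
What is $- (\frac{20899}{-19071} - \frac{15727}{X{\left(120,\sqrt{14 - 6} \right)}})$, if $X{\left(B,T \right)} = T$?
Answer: $\frac{20899}{19071} + \frac{15727 \sqrt{2}}{4} \approx 5561.4$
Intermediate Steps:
$- (\frac{20899}{-19071} - \frac{15727}{X{\left(120,\sqrt{14 - 6} \right)}}) = - (\frac{20899}{-19071} - \frac{15727}{\sqrt{14 - 6}}) = - (20899 \left(- \frac{1}{19071}\right) - \frac{15727}{\sqrt{8}}) = - (- \frac{20899}{19071} - \frac{15727}{2 \sqrt{2}}) = - (- \frac{20899}{19071} - 15727 \frac{\sqrt{2}}{4}) = - (- \frac{20899}{19071} - \frac{15727 \sqrt{2}}{4}) = \frac{20899}{19071} + \frac{15727 \sqrt{2}}{4}$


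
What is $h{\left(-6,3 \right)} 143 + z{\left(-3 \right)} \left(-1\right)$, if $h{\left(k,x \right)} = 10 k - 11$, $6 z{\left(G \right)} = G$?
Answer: $- \frac{20305}{2} \approx -10153.0$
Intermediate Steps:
$z{\left(G \right)} = \frac{G}{6}$
$h{\left(k,x \right)} = -11 + 10 k$
$h{\left(-6,3 \right)} 143 + z{\left(-3 \right)} \left(-1\right) = \left(-11 + 10 \left(-6\right)\right) 143 + \frac{1}{6} \left(-3\right) \left(-1\right) = \left(-11 - 60\right) 143 - - \frac{1}{2} = \left(-71\right) 143 + \frac{1}{2} = -10153 + \frac{1}{2} = - \frac{20305}{2}$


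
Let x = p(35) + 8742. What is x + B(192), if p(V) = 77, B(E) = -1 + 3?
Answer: 8821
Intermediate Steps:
B(E) = 2
x = 8819 (x = 77 + 8742 = 8819)
x + B(192) = 8819 + 2 = 8821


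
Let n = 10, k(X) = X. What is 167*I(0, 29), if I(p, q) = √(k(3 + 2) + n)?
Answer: 167*√15 ≈ 646.79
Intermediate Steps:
I(p, q) = √15 (I(p, q) = √((3 + 2) + 10) = √(5 + 10) = √15)
167*I(0, 29) = 167*√15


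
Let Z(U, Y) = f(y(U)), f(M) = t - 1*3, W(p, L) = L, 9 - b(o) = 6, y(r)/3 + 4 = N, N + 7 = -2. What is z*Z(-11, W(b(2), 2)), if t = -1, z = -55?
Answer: 220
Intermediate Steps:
N = -9 (N = -7 - 2 = -9)
y(r) = -39 (y(r) = -12 + 3*(-9) = -12 - 27 = -39)
b(o) = 3 (b(o) = 9 - 1*6 = 9 - 6 = 3)
f(M) = -4 (f(M) = -1 - 1*3 = -1 - 3 = -4)
Z(U, Y) = -4
z*Z(-11, W(b(2), 2)) = -55*(-4) = 220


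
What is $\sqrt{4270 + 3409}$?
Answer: $\sqrt{7679} \approx 87.63$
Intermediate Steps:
$\sqrt{4270 + 3409} = \sqrt{7679}$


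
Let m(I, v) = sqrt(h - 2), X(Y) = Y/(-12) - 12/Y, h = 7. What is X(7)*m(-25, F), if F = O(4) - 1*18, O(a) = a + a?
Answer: -193*sqrt(5)/84 ≈ -5.1376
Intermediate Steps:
O(a) = 2*a
F = -10 (F = 2*4 - 1*18 = 8 - 18 = -10)
X(Y) = -12/Y - Y/12 (X(Y) = Y*(-1/12) - 12/Y = -Y/12 - 12/Y = -12/Y - Y/12)
m(I, v) = sqrt(5) (m(I, v) = sqrt(7 - 2) = sqrt(5))
X(7)*m(-25, F) = (-12/7 - 1/12*7)*sqrt(5) = (-12*1/7 - 7/12)*sqrt(5) = (-12/7 - 7/12)*sqrt(5) = -193*sqrt(5)/84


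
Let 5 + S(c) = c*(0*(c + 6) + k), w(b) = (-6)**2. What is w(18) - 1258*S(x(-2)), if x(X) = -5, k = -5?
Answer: -25124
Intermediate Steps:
w(b) = 36
S(c) = -5 - 5*c (S(c) = -5 + c*(0*(c + 6) - 5) = -5 + c*(0*(6 + c) - 5) = -5 + c*(0 - 5) = -5 + c*(-5) = -5 - 5*c)
w(18) - 1258*S(x(-2)) = 36 - 1258*(-5 - 5*(-5)) = 36 - 1258*(-5 + 25) = 36 - 1258*20 = 36 - 25160 = -25124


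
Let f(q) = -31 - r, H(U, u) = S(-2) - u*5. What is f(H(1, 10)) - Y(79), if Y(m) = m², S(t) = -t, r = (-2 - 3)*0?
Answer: -6272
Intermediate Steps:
r = 0 (r = -5*0 = 0)
H(U, u) = 2 - 5*u (H(U, u) = -1*(-2) - u*5 = 2 - 5*u)
f(q) = -31 (f(q) = -31 - 1*0 = -31 + 0 = -31)
f(H(1, 10)) - Y(79) = -31 - 1*79² = -31 - 1*6241 = -31 - 6241 = -6272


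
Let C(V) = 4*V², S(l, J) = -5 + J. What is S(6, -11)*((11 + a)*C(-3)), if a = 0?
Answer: -6336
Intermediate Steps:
S(6, -11)*((11 + a)*C(-3)) = (-5 - 11)*((11 + 0)*(4*(-3)²)) = -176*4*9 = -176*36 = -16*396 = -6336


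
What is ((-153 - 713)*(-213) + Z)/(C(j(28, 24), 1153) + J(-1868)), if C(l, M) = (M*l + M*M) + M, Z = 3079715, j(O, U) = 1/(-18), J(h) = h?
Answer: 58755114/23915339 ≈ 2.4568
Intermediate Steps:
j(O, U) = -1/18
C(l, M) = M + M² + M*l (C(l, M) = (M*l + M²) + M = (M² + M*l) + M = M + M² + M*l)
((-153 - 713)*(-213) + Z)/(C(j(28, 24), 1153) + J(-1868)) = ((-153 - 713)*(-213) + 3079715)/(1153*(1 + 1153 - 1/18) - 1868) = (-866*(-213) + 3079715)/(1153*(20771/18) - 1868) = (184458 + 3079715)/(23948963/18 - 1868) = 3264173/(23915339/18) = 3264173*(18/23915339) = 58755114/23915339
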